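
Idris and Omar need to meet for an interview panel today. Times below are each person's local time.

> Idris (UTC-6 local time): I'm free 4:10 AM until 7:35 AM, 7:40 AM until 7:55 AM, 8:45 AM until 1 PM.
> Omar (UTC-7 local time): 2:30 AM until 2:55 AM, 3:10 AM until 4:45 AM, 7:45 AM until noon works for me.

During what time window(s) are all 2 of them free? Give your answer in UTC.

10:10-11:45, 14:45-19:00

Idris in UTC: 10:10-13:35, 13:40-13:55, 14:45-19:00 (add 6h to convert from UTC-6).
Omar in UTC: 09:30-09:55, 10:10-11:45, 14:45-19:00 (add 7h to convert from UTC-7).
Idris ∩ Omar: 10:10-11:45, 14:45-19:00.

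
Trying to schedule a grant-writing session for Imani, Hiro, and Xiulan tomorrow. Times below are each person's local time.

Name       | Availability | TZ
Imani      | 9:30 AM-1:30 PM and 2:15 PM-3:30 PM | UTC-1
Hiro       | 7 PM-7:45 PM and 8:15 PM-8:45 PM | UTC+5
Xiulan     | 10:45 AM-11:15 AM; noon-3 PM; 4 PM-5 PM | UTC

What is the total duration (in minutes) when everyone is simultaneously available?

Imani in UTC: 10:30-14:30, 15:15-16:30 (add 1h to convert from UTC-1).
Hiro in UTC: 14:00-14:45, 15:15-15:45 (subtract 5h to convert from UTC+5).
Xiulan in UTC: 10:45-11:15, 12:00-15:00, 16:00-17:00.
Imani ∩ Hiro: 14:00-14:30, 15:15-15:45.
Imani ∩ Hiro ∩ Xiulan: 14:00-14:30.
That's a single block of 30 minutes.

30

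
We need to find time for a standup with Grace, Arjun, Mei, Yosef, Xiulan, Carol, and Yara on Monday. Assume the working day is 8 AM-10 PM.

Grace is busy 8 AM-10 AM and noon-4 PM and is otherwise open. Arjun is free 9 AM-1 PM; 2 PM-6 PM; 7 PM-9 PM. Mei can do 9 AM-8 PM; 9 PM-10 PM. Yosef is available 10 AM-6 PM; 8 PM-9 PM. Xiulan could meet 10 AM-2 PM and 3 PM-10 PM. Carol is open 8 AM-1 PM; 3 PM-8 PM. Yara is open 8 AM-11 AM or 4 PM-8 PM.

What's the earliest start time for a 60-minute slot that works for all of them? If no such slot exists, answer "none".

10:00

Grace free: 10:00-12:00, 16:00-22:00 (invert busy blocks within the working day).
Arjun free: 09:00-13:00, 14:00-18:00, 19:00-21:00.
Mei free: 09:00-20:00, 21:00-22:00.
Yosef free: 10:00-18:00, 20:00-21:00.
Xiulan free: 10:00-14:00, 15:00-22:00.
Carol free: 08:00-13:00, 15:00-20:00.
Yara free: 08:00-11:00, 16:00-20:00.
Grace ∩ Arjun: 10:00-12:00, 16:00-18:00, 19:00-21:00.
Grace ∩ Arjun ∩ Mei: 10:00-12:00, 16:00-18:00, 19:00-20:00.
Grace ∩ Arjun ∩ Mei ∩ Yosef: 10:00-12:00, 16:00-18:00.
Grace ∩ Arjun ∩ Mei ∩ Yosef ∩ Xiulan: 10:00-12:00, 16:00-18:00.
Grace ∩ Arjun ∩ Mei ∩ Yosef ∩ Xiulan ∩ Carol: 10:00-12:00, 16:00-18:00.
Grace ∩ Arjun ∩ Mei ∩ Yosef ∩ Xiulan ∩ Carol ∩ Yara: 10:00-11:00, 16:00-18:00.
Those are the intersection windows.
The first common window of at least 60 minutes is 10:00-11:00, so the earliest start is 10:00.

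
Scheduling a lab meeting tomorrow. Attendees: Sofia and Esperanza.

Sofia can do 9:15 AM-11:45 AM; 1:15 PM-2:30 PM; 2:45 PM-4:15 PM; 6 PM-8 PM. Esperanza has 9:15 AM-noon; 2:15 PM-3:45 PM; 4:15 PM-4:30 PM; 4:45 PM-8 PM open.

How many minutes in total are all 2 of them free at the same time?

Sofia ∩ Esperanza: 09:15-11:45, 14:15-14:30, 14:45-15:45, 18:00-20:00.
Summing the common windows: 150 + 15 + 60 + 120 = 345 minutes.

345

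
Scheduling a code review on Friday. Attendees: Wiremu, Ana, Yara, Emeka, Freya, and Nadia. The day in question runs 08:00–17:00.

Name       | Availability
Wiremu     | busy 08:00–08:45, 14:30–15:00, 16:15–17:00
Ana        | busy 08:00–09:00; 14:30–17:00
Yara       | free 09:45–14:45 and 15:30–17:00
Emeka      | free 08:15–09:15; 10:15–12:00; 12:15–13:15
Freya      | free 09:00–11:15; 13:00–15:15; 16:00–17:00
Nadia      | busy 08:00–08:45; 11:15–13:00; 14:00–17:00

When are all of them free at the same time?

Wiremu free: 08:45-14:30, 15:00-16:15 (invert busy blocks within the working day).
Ana free: 09:00-14:30 (invert busy blocks within the working day).
Yara free: 09:45-14:45, 15:30-17:00.
Emeka free: 08:15-09:15, 10:15-12:00, 12:15-13:15.
Freya free: 09:00-11:15, 13:00-15:15, 16:00-17:00.
Nadia free: 08:45-11:15, 13:00-14:00 (invert busy blocks within the working day).
Wiremu ∩ Ana: 09:00-14:30.
Wiremu ∩ Ana ∩ Yara: 09:45-14:30.
Wiremu ∩ Ana ∩ Yara ∩ Emeka: 10:15-12:00, 12:15-13:15.
Wiremu ∩ Ana ∩ Yara ∩ Emeka ∩ Freya: 10:15-11:15, 13:00-13:15.
Wiremu ∩ Ana ∩ Yara ∩ Emeka ∩ Freya ∩ Nadia: 10:15-11:15, 13:00-13:15.
Those are the intersection windows.

10:15-11:15, 13:00-13:15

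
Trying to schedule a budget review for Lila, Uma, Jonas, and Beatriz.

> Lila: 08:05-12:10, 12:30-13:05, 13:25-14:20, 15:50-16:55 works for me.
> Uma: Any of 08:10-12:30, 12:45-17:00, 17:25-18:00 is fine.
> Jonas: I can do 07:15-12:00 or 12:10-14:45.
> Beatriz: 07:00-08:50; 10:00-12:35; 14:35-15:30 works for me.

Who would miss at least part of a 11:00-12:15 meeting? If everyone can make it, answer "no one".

Lila: not fully free for 11:00-12:15. Uma: free for 11:00-12:15. Jonas: not fully free for 11:00-12:15. Beatriz: free for 11:00-12:15.

Jonas, Lila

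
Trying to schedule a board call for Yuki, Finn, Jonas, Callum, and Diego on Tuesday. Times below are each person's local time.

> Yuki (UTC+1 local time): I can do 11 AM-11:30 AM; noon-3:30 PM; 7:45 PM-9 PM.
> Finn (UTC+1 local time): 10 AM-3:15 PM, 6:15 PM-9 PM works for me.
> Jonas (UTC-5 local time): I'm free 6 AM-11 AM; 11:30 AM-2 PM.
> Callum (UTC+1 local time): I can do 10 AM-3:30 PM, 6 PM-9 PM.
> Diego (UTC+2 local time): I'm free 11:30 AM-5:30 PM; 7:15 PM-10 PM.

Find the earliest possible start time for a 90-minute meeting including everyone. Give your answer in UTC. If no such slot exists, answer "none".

Yuki in UTC: 10:00-10:30, 11:00-14:30, 18:45-20:00 (subtract 1h to convert from UTC+1).
Finn in UTC: 09:00-14:15, 17:15-20:00 (subtract 1h to convert from UTC+1).
Jonas in UTC: 11:00-16:00, 16:30-19:00 (add 5h to convert from UTC-5).
Callum in UTC: 09:00-14:30, 17:00-20:00 (subtract 1h to convert from UTC+1).
Diego in UTC: 09:30-15:30, 17:15-20:00 (subtract 2h to convert from UTC+2).
Yuki ∩ Finn: 10:00-10:30, 11:00-14:15, 18:45-20:00.
Yuki ∩ Finn ∩ Jonas: 11:00-14:15, 18:45-19:00.
Yuki ∩ Finn ∩ Jonas ∩ Callum: 11:00-14:15, 18:45-19:00.
Yuki ∩ Finn ∩ Jonas ∩ Callum ∩ Diego: 11:00-14:15, 18:45-19:00.
Those are the intersection windows.
The first common window of at least 90 minutes is 11:00-14:15, so the earliest start is 11:00.

11:00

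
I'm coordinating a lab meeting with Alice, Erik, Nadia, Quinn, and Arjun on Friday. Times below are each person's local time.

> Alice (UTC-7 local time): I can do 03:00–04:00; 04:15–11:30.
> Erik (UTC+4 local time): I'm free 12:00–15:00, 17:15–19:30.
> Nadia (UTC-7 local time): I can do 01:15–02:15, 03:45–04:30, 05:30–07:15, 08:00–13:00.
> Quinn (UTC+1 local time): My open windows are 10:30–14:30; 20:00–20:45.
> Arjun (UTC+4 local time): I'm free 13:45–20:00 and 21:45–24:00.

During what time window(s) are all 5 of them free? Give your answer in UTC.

Alice in UTC: 10:00-11:00, 11:15-18:30 (add 7h to convert from UTC-7).
Erik in UTC: 08:00-11:00, 13:15-15:30 (subtract 4h to convert from UTC+4).
Nadia in UTC: 08:15-09:15, 10:45-11:30, 12:30-14:15, 15:00-20:00 (add 7h to convert from UTC-7).
Quinn in UTC: 09:30-13:30, 19:00-19:45 (subtract 1h to convert from UTC+1).
Arjun in UTC: 09:45-16:00, 17:45-20:00 (subtract 4h to convert from UTC+4).
Alice ∩ Erik: 10:00-11:00, 13:15-15:30.
Alice ∩ Erik ∩ Nadia: 10:45-11:00, 13:15-14:15, 15:00-15:30.
Alice ∩ Erik ∩ Nadia ∩ Quinn: 10:45-11:00, 13:15-13:30.
Alice ∩ Erik ∩ Nadia ∩ Quinn ∩ Arjun: 10:45-11:00, 13:15-13:30.

10:45-11:00, 13:15-13:30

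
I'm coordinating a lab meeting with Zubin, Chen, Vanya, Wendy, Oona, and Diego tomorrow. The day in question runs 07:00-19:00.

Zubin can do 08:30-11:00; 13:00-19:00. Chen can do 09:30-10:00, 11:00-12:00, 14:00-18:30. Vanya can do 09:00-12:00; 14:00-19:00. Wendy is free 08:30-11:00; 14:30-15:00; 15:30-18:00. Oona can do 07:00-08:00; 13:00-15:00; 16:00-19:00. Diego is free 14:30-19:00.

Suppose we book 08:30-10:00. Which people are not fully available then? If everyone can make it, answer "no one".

Chen, Diego, Oona, Vanya

Zubin: free for 08:30-10:00. Chen: not fully free for 08:30-10:00. Vanya: not fully free for 08:30-10:00. Wendy: free for 08:30-10:00. Oona: not fully free for 08:30-10:00. Diego: not fully free for 08:30-10:00.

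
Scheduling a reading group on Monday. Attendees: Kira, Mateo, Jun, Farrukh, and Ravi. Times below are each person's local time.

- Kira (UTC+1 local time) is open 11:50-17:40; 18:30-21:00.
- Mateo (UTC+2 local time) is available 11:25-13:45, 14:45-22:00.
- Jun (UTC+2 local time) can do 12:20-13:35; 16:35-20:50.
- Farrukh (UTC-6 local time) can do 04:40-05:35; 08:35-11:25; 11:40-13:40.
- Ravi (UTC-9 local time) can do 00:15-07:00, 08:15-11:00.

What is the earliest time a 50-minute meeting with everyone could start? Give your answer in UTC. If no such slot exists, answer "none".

Kira in UTC: 10:50-16:40, 17:30-20:00 (subtract 1h to convert from UTC+1).
Mateo in UTC: 09:25-11:45, 12:45-20:00 (subtract 2h to convert from UTC+2).
Jun in UTC: 10:20-11:35, 14:35-18:50 (subtract 2h to convert from UTC+2).
Farrukh in UTC: 10:40-11:35, 14:35-17:25, 17:40-19:40 (add 6h to convert from UTC-6).
Ravi in UTC: 09:15-16:00, 17:15-20:00 (add 9h to convert from UTC-9).
Kira ∩ Mateo: 10:50-11:45, 12:45-16:40, 17:30-20:00.
Kira ∩ Mateo ∩ Jun: 10:50-11:35, 14:35-16:40, 17:30-18:50.
Kira ∩ Mateo ∩ Jun ∩ Farrukh: 10:50-11:35, 14:35-16:40, 17:40-18:50.
Kira ∩ Mateo ∩ Jun ∩ Farrukh ∩ Ravi: 10:50-11:35, 14:35-16:00, 17:40-18:50.
So the common availability across everyone is 10:50-11:35, 14:35-16:00, 17:40-18:50.
The first common window of at least 50 minutes is 14:35-16:00, so the earliest start is 14:35.

14:35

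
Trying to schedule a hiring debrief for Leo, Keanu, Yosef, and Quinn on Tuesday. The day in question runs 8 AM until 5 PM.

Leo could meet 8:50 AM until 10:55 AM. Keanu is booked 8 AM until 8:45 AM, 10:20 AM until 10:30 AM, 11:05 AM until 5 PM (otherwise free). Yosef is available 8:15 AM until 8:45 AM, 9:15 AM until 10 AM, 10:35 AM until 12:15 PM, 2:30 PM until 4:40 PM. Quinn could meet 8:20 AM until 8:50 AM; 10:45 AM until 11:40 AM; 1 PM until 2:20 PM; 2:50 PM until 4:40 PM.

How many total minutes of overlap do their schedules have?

10

Leo free: 08:50-10:55.
Keanu free: 08:45-10:20, 10:30-11:05 (invert busy blocks within the working day).
Yosef free: 08:15-08:45, 09:15-10:00, 10:35-12:15, 14:30-16:40.
Quinn free: 08:20-08:50, 10:45-11:40, 13:00-14:20, 14:50-16:40.
Leo ∩ Keanu: 08:50-10:20, 10:30-10:55.
Leo ∩ Keanu ∩ Yosef: 09:15-10:00, 10:35-10:55.
Leo ∩ Keanu ∩ Yosef ∩ Quinn: 10:45-10:55.
So the common availability across everyone is 10:45-10:55.
That's a single block of 10 minutes.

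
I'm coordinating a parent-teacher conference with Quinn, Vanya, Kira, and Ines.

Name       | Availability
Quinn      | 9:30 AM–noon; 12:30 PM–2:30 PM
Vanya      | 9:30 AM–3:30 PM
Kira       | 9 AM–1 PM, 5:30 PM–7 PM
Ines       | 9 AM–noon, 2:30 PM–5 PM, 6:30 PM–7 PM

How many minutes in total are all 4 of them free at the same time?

Quinn ∩ Vanya: 09:30-12:00, 12:30-14:30.
Quinn ∩ Vanya ∩ Kira: 09:30-12:00, 12:30-13:00.
Quinn ∩ Vanya ∩ Kira ∩ Ines: 09:30-12:00.
That's a single block of 150 minutes.

150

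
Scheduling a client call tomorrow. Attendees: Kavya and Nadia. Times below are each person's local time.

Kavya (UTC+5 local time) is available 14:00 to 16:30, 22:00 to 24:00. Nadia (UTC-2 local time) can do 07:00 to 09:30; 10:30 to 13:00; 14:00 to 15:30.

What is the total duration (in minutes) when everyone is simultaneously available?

180

Kavya in UTC: 09:00-11:30, 17:00-19:00 (subtract 5h to convert from UTC+5).
Nadia in UTC: 09:00-11:30, 12:30-15:00, 16:00-17:30 (add 2h to convert from UTC-2).
Kavya ∩ Nadia: 09:00-11:30, 17:00-17:30.
So the common availability across everyone is 09:00-11:30, 17:00-17:30.
Summing the common windows: 150 + 30 = 180 minutes.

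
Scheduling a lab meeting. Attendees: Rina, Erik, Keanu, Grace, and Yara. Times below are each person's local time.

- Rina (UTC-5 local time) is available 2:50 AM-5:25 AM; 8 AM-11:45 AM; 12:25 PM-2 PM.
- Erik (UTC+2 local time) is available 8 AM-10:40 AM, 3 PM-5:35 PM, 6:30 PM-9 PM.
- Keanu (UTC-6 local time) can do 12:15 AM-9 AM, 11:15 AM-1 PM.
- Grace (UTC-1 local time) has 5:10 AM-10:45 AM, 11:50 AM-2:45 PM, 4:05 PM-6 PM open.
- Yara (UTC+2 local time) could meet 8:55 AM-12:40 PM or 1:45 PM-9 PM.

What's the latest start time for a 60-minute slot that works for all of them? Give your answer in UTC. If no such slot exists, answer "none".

18:00

Rina in UTC: 07:50-10:25, 13:00-16:45, 17:25-19:00 (add 5h to convert from UTC-5).
Erik in UTC: 06:00-08:40, 13:00-15:35, 16:30-19:00 (subtract 2h to convert from UTC+2).
Keanu in UTC: 06:15-15:00, 17:15-19:00 (add 6h to convert from UTC-6).
Grace in UTC: 06:10-11:45, 12:50-15:45, 17:05-19:00 (add 1h to convert from UTC-1).
Yara in UTC: 06:55-10:40, 11:45-19:00 (subtract 2h to convert from UTC+2).
Rina ∩ Erik: 07:50-08:40, 13:00-15:35, 16:30-16:45, 17:25-19:00.
Rina ∩ Erik ∩ Keanu: 07:50-08:40, 13:00-15:00, 17:25-19:00.
Rina ∩ Erik ∩ Keanu ∩ Grace: 07:50-08:40, 13:00-15:00, 17:25-19:00.
Rina ∩ Erik ∩ Keanu ∩ Grace ∩ Yara: 07:50-08:40, 13:00-15:00, 17:25-19:00.
The last common window of at least 60 minutes is 17:25-19:00; a 60-minute meeting can start as late as 18:00 and still end by 19:00.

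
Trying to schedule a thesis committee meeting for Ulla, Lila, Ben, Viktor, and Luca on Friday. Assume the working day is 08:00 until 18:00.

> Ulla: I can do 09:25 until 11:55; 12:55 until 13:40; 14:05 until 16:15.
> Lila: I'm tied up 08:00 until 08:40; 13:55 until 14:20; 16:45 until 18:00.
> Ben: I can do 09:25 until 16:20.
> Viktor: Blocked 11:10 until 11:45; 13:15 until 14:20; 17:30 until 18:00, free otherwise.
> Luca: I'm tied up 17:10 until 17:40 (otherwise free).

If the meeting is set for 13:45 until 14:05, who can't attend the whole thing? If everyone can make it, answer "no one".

Ulla free: 09:25-11:55, 12:55-13:40, 14:05-16:15.
Lila free: 08:40-13:55, 14:20-16:45 (invert busy blocks within the working day).
Ben free: 09:25-16:20.
Viktor free: 08:00-11:10, 11:45-13:15, 14:20-17:30 (invert busy blocks within the working day).
Luca free: 08:00-17:10, 17:40-18:00 (invert busy blocks within the working day).
Ulla: not fully free for 13:45-14:05. Lila: not fully free for 13:45-14:05. Ben: free for 13:45-14:05. Viktor: not fully free for 13:45-14:05. Luca: free for 13:45-14:05.

Lila, Ulla, Viktor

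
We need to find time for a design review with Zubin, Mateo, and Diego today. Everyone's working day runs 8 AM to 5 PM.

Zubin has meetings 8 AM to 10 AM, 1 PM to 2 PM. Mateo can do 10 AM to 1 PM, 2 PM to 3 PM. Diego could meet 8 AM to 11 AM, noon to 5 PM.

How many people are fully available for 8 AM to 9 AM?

1

Zubin free: 10:00-13:00, 14:00-17:00 (invert busy blocks within the working day).
Mateo free: 10:00-13:00, 14:00-15:00.
Diego free: 08:00-11:00, 12:00-17:00.
Diego can make the full 08:00-09:00 slot — that's 1.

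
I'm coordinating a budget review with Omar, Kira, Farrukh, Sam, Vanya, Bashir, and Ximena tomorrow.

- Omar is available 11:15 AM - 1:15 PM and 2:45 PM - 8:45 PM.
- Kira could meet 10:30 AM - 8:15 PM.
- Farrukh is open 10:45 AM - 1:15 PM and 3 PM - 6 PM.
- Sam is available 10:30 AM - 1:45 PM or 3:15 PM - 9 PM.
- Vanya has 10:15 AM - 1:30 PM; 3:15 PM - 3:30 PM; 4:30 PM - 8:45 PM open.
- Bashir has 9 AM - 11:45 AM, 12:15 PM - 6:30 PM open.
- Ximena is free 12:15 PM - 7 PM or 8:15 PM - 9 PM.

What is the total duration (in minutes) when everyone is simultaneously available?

Omar ∩ Kira: 11:15-13:15, 14:45-20:15.
Omar ∩ Kira ∩ Farrukh: 11:15-13:15, 15:00-18:00.
Omar ∩ Kira ∩ Farrukh ∩ Sam: 11:15-13:15, 15:15-18:00.
Omar ∩ Kira ∩ Farrukh ∩ Sam ∩ Vanya: 11:15-13:15, 15:15-15:30, 16:30-18:00.
Omar ∩ Kira ∩ Farrukh ∩ Sam ∩ Vanya ∩ Bashir: 11:15-11:45, 12:15-13:15, 15:15-15:30, 16:30-18:00.
Omar ∩ Kira ∩ Farrukh ∩ Sam ∩ Vanya ∩ Bashir ∩ Ximena: 12:15-13:15, 15:15-15:30, 16:30-18:00.
So the common availability across everyone is 12:15-13:15, 15:15-15:30, 16:30-18:00.
Summing the common windows: 60 + 15 + 90 = 165 minutes.

165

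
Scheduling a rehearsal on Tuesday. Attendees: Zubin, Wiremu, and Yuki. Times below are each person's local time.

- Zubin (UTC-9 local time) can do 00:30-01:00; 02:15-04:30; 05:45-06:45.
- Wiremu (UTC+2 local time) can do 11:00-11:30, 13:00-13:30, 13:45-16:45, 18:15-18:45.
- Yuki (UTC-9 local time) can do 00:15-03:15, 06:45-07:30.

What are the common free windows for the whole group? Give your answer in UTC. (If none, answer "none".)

11:15-11:30, 11:45-12:15

Zubin in UTC: 09:30-10:00, 11:15-13:30, 14:45-15:45 (add 9h to convert from UTC-9).
Wiremu in UTC: 09:00-09:30, 11:00-11:30, 11:45-14:45, 16:15-16:45 (subtract 2h to convert from UTC+2).
Yuki in UTC: 09:15-12:15, 15:45-16:30 (add 9h to convert from UTC-9).
Zubin ∩ Wiremu: 11:15-11:30, 11:45-13:30.
Zubin ∩ Wiremu ∩ Yuki: 11:15-11:30, 11:45-12:15.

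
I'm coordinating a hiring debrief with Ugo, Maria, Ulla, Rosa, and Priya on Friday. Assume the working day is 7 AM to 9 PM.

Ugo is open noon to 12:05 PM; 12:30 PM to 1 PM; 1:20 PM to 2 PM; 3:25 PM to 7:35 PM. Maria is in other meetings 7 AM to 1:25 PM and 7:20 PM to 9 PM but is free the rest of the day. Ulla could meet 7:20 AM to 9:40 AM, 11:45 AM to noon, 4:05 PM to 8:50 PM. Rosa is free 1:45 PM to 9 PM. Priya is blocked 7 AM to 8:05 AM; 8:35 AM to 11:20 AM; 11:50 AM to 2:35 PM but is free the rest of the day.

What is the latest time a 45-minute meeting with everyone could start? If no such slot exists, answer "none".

Ugo free: 12:00-12:05, 12:30-13:00, 13:20-14:00, 15:25-19:35.
Maria free: 13:25-19:20 (invert busy blocks within the working day).
Ulla free: 07:20-09:40, 11:45-12:00, 16:05-20:50.
Rosa free: 13:45-21:00.
Priya free: 08:05-08:35, 11:20-11:50, 14:35-21:00 (invert busy blocks within the working day).
Ugo ∩ Maria: 13:25-14:00, 15:25-19:20.
Ugo ∩ Maria ∩ Ulla: 16:05-19:20.
Ugo ∩ Maria ∩ Ulla ∩ Rosa: 16:05-19:20.
Ugo ∩ Maria ∩ Ulla ∩ Rosa ∩ Priya: 16:05-19:20.
The last common window of at least 45 minutes is 16:05-19:20; a 45-minute meeting can start as late as 18:35 and still end by 19:20.

18:35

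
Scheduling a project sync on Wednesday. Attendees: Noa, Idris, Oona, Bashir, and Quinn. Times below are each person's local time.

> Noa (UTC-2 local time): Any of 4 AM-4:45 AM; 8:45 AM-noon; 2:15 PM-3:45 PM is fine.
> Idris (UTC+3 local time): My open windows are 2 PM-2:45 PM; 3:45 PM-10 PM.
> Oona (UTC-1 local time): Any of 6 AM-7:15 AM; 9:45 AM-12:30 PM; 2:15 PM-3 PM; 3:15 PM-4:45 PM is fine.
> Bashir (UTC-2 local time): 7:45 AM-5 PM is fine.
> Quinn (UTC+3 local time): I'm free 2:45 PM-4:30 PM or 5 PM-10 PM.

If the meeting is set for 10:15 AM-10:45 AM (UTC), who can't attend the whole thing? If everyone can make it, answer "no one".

Idris, Noa, Oona, Quinn

Noa in UTC: 06:00-06:45, 10:45-14:00, 16:15-17:45 (add 2h to convert from UTC-2).
Idris in UTC: 11:00-11:45, 12:45-19:00 (subtract 3h to convert from UTC+3).
Oona in UTC: 07:00-08:15, 10:45-13:30, 15:15-16:00, 16:15-17:45 (add 1h to convert from UTC-1).
Bashir in UTC: 09:45-19:00 (add 2h to convert from UTC-2).
Quinn in UTC: 11:45-13:30, 14:00-19:00 (subtract 3h to convert from UTC+3).
Noa: not fully free for 10:15-10:45. Idris: not fully free for 10:15-10:45. Oona: not fully free for 10:15-10:45. Bashir: free for 10:15-10:45. Quinn: not fully free for 10:15-10:45.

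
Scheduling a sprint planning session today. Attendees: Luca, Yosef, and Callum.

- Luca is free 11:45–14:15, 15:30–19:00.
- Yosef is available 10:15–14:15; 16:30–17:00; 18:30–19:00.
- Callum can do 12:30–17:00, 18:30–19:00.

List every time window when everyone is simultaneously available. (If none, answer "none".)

Luca ∩ Yosef: 11:45-14:15, 16:30-17:00, 18:30-19:00.
Luca ∩ Yosef ∩ Callum: 12:30-14:15, 16:30-17:00, 18:30-19:00.
So the common availability across everyone is 12:30-14:15, 16:30-17:00, 18:30-19:00.

12:30-14:15, 16:30-17:00, 18:30-19:00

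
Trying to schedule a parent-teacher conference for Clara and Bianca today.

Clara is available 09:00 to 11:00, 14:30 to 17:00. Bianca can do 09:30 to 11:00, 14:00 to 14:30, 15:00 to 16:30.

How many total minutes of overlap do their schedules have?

Clara ∩ Bianca: 09:30-11:00, 15:00-16:30.
So the common availability across everyone is 09:30-11:00, 15:00-16:30.
Summing the common windows: 90 + 90 = 180 minutes.

180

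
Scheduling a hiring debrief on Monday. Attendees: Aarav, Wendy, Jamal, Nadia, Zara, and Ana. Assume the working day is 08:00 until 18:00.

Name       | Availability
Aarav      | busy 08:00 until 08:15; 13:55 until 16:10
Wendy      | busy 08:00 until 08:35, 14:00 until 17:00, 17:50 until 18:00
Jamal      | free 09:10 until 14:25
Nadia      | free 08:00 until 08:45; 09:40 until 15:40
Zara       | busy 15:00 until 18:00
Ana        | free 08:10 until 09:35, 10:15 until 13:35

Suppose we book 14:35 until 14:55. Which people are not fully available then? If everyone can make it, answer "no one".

Aarav free: 08:15-13:55, 16:10-18:00 (invert busy blocks within the working day).
Wendy free: 08:35-14:00, 17:00-17:50 (invert busy blocks within the working day).
Jamal free: 09:10-14:25.
Nadia free: 08:00-08:45, 09:40-15:40.
Zara free: 08:00-15:00 (invert busy blocks within the working day).
Ana free: 08:10-09:35, 10:15-13:35.
Aarav: not fully free for 14:35-14:55. Wendy: not fully free for 14:35-14:55. Jamal: not fully free for 14:35-14:55. Nadia: free for 14:35-14:55. Zara: free for 14:35-14:55. Ana: not fully free for 14:35-14:55.

Aarav, Ana, Jamal, Wendy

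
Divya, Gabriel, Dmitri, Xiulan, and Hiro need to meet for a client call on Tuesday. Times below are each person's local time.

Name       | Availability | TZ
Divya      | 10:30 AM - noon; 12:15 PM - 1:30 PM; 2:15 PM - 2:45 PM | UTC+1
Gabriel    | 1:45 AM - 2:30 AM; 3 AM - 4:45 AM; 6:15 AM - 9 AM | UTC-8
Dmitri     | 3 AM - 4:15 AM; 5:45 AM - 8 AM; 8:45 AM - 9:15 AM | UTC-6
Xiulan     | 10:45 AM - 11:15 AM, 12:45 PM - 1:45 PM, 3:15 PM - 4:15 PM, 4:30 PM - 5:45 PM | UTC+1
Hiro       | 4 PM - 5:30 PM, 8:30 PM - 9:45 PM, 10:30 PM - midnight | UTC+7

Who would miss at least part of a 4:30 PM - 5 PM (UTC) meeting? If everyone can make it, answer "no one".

Divya in UTC: 09:30-11:00, 11:15-12:30, 13:15-13:45 (subtract 1h to convert from UTC+1).
Gabriel in UTC: 09:45-10:30, 11:00-12:45, 14:15-17:00 (add 8h to convert from UTC-8).
Dmitri in UTC: 09:00-10:15, 11:45-14:00, 14:45-15:15 (add 6h to convert from UTC-6).
Xiulan in UTC: 09:45-10:15, 11:45-12:45, 14:15-15:15, 15:30-16:45 (subtract 1h to convert from UTC+1).
Hiro in UTC: 09:00-10:30, 13:30-14:45, 15:30-17:00 (subtract 7h to convert from UTC+7).
Divya: not fully free for 16:30-17:00. Gabriel: free for 16:30-17:00. Dmitri: not fully free for 16:30-17:00. Xiulan: not fully free for 16:30-17:00. Hiro: free for 16:30-17:00.

Divya, Dmitri, Xiulan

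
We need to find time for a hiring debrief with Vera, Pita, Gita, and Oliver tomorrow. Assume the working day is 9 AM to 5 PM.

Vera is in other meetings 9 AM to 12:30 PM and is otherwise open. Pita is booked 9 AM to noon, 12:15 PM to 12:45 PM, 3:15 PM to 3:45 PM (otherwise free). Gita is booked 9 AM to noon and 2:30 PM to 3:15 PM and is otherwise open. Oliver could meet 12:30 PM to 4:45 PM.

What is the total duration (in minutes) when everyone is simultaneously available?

165

Vera free: 12:30-17:00 (invert busy blocks within the working day).
Pita free: 12:00-12:15, 12:45-15:15, 15:45-17:00 (invert busy blocks within the working day).
Gita free: 12:00-14:30, 15:15-17:00 (invert busy blocks within the working day).
Oliver free: 12:30-16:45.
Vera ∩ Pita: 12:45-15:15, 15:45-17:00.
Vera ∩ Pita ∩ Gita: 12:45-14:30, 15:45-17:00.
Vera ∩ Pita ∩ Gita ∩ Oliver: 12:45-14:30, 15:45-16:45.
Those are the intersection windows.
Summing the common windows: 105 + 60 = 165 minutes.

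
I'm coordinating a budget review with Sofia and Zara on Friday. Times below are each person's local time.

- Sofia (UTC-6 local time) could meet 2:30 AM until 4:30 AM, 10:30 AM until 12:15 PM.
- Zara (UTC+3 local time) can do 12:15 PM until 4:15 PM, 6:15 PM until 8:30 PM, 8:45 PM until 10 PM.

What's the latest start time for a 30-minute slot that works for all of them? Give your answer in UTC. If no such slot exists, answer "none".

17:45

Sofia in UTC: 08:30-10:30, 16:30-18:15 (add 6h to convert from UTC-6).
Zara in UTC: 09:15-13:15, 15:15-17:30, 17:45-19:00 (subtract 3h to convert from UTC+3).
Sofia ∩ Zara: 09:15-10:30, 16:30-17:30, 17:45-18:15.
The last common window of at least 30 minutes is 17:45-18:15; a 30-minute meeting can start as late as 17:45 and still end by 18:15.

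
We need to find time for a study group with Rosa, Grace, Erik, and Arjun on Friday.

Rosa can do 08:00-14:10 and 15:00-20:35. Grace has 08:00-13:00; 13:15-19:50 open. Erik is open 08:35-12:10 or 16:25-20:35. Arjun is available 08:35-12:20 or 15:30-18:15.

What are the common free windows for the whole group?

08:35-12:10, 16:25-18:15

Rosa ∩ Grace: 08:00-13:00, 13:15-14:10, 15:00-19:50.
Rosa ∩ Grace ∩ Erik: 08:35-12:10, 16:25-19:50.
Rosa ∩ Grace ∩ Erik ∩ Arjun: 08:35-12:10, 16:25-18:15.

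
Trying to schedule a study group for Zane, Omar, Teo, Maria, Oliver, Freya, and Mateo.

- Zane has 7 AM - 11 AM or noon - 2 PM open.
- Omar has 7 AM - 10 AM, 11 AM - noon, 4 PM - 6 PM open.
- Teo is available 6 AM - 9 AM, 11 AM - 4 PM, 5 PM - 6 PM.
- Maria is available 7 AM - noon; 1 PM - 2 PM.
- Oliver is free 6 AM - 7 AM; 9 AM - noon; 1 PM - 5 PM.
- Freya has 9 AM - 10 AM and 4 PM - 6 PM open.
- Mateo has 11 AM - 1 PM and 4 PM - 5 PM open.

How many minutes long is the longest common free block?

0

Zane ∩ Omar: 07:00-10:00.
Zane ∩ Omar ∩ Teo: 07:00-09:00.
Zane ∩ Omar ∩ Teo ∩ Maria: 07:00-09:00.
Zane ∩ Omar ∩ Teo ∩ Maria ∩ Oliver: ∅.
Zane ∩ Omar ∩ Teo ∩ Maria ∩ Oliver ∩ Freya: ∅.
Zane ∩ Omar ∩ Teo ∩ Maria ∩ Oliver ∩ Freya ∩ Mateo: ∅.
There is no time when everyone is free.
No common window exists, so the longest block is 0 minutes.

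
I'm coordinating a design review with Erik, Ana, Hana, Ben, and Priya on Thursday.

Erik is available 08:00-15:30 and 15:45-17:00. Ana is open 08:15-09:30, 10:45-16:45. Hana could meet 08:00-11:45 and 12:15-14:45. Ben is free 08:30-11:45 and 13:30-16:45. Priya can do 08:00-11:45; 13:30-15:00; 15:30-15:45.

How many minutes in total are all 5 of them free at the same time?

195

Erik ∩ Ana: 08:15-09:30, 10:45-15:30, 15:45-16:45.
Erik ∩ Ana ∩ Hana: 08:15-09:30, 10:45-11:45, 12:15-14:45.
Erik ∩ Ana ∩ Hana ∩ Ben: 08:30-09:30, 10:45-11:45, 13:30-14:45.
Erik ∩ Ana ∩ Hana ∩ Ben ∩ Priya: 08:30-09:30, 10:45-11:45, 13:30-14:45.
Those are the intersection windows.
Summing the common windows: 60 + 60 + 75 = 195 minutes.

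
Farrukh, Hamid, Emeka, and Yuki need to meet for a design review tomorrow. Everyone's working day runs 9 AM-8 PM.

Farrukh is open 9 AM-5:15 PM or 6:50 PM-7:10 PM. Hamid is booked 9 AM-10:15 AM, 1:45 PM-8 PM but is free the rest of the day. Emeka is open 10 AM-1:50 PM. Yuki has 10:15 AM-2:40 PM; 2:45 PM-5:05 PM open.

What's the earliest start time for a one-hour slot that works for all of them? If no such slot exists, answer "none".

Farrukh free: 09:00-17:15, 18:50-19:10.
Hamid free: 10:15-13:45 (invert busy blocks within the working day).
Emeka free: 10:00-13:50.
Yuki free: 10:15-14:40, 14:45-17:05.
Farrukh ∩ Hamid: 10:15-13:45.
Farrukh ∩ Hamid ∩ Emeka: 10:15-13:45.
Farrukh ∩ Hamid ∩ Emeka ∩ Yuki: 10:15-13:45.
The first common window of at least 60 minutes is 10:15-13:45, so the earliest start is 10:15.

10:15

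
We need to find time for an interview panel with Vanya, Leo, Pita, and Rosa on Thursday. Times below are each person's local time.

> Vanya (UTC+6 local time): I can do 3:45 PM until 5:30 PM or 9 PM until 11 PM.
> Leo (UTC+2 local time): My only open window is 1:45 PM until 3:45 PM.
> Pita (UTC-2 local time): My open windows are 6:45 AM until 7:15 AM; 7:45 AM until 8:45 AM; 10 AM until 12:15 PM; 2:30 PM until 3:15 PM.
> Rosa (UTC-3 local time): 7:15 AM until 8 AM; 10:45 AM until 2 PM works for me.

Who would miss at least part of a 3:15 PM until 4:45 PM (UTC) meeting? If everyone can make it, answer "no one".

Vanya in UTC: 09:45-11:30, 15:00-17:00 (subtract 6h to convert from UTC+6).
Leo in UTC: 11:45-13:45 (subtract 2h to convert from UTC+2).
Pita in UTC: 08:45-09:15, 09:45-10:45, 12:00-14:15, 16:30-17:15 (add 2h to convert from UTC-2).
Rosa in UTC: 10:15-11:00, 13:45-17:00 (add 3h to convert from UTC-3).
Vanya: free for 15:15-16:45. Leo: not fully free for 15:15-16:45. Pita: not fully free for 15:15-16:45. Rosa: free for 15:15-16:45.

Leo, Pita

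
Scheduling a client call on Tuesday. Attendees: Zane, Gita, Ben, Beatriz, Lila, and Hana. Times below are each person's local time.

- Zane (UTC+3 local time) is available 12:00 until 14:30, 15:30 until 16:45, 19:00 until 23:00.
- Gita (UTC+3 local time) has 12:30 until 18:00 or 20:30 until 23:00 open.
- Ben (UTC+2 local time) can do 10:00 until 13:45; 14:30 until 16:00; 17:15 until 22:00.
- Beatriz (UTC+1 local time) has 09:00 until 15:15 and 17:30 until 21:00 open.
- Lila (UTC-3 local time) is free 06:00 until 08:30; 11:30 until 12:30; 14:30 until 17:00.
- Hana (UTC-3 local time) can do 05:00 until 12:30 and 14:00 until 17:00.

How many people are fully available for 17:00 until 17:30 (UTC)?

4

Zane in UTC: 09:00-11:30, 12:30-13:45, 16:00-20:00 (subtract 3h to convert from UTC+3).
Gita in UTC: 09:30-15:00, 17:30-20:00 (subtract 3h to convert from UTC+3).
Ben in UTC: 08:00-11:45, 12:30-14:00, 15:15-20:00 (subtract 2h to convert from UTC+2).
Beatriz in UTC: 08:00-14:15, 16:30-20:00 (subtract 1h to convert from UTC+1).
Lila in UTC: 09:00-11:30, 14:30-15:30, 17:30-20:00 (add 3h to convert from UTC-3).
Hana in UTC: 08:00-15:30, 17:00-20:00 (add 3h to convert from UTC-3).
Zane, Ben, Beatriz, and Hana can make the full 17:00-17:30 slot — that's 4.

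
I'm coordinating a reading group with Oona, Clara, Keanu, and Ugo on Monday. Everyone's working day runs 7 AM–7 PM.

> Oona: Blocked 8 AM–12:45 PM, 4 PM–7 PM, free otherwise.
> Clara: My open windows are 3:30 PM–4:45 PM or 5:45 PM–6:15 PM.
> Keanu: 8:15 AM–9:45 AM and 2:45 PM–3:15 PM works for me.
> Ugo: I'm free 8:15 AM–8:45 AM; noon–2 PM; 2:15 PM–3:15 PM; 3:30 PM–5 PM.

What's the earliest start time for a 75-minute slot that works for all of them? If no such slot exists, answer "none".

Oona free: 07:00-08:00, 12:45-16:00 (invert busy blocks within the working day).
Clara free: 15:30-16:45, 17:45-18:15.
Keanu free: 08:15-09:45, 14:45-15:15.
Ugo free: 08:15-08:45, 12:00-14:00, 14:15-15:15, 15:30-17:00.
Oona ∩ Clara: 15:30-16:00.
Oona ∩ Clara ∩ Keanu: ∅.
Oona ∩ Clara ∩ Keanu ∩ Ugo: ∅.
There is no time when everyone is free.
No common window is at least 75 minutes long.

none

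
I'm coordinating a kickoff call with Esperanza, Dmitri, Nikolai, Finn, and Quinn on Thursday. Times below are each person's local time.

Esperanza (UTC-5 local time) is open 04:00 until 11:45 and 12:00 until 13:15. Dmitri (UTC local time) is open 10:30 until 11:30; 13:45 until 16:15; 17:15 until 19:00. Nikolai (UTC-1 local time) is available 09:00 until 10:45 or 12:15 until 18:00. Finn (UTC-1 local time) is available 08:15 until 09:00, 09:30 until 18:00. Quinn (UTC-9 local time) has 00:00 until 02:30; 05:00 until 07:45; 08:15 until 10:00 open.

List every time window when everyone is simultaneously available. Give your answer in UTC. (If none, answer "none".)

Esperanza in UTC: 09:00-16:45, 17:00-18:15 (add 5h to convert from UTC-5).
Dmitri in UTC: 10:30-11:30, 13:45-16:15, 17:15-19:00.
Nikolai in UTC: 10:00-11:45, 13:15-19:00 (add 1h to convert from UTC-1).
Finn in UTC: 09:15-10:00, 10:30-19:00 (add 1h to convert from UTC-1).
Quinn in UTC: 09:00-11:30, 14:00-16:45, 17:15-19:00 (add 9h to convert from UTC-9).
Esperanza ∩ Dmitri: 10:30-11:30, 13:45-16:15, 17:15-18:15.
Esperanza ∩ Dmitri ∩ Nikolai: 10:30-11:30, 13:45-16:15, 17:15-18:15.
Esperanza ∩ Dmitri ∩ Nikolai ∩ Finn: 10:30-11:30, 13:45-16:15, 17:15-18:15.
Esperanza ∩ Dmitri ∩ Nikolai ∩ Finn ∩ Quinn: 10:30-11:30, 14:00-16:15, 17:15-18:15.

10:30-11:30, 14:00-16:15, 17:15-18:15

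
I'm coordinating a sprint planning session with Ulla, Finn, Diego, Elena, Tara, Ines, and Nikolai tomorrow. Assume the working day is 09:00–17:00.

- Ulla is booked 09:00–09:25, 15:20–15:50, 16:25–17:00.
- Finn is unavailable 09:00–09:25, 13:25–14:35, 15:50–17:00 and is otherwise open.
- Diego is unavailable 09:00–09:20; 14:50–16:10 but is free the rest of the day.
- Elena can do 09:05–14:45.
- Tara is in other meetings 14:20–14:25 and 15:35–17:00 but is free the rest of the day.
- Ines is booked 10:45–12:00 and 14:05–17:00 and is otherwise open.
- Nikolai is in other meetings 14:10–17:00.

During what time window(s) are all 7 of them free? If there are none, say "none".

Ulla free: 09:25-15:20, 15:50-16:25 (invert busy blocks within the working day).
Finn free: 09:25-13:25, 14:35-15:50 (invert busy blocks within the working day).
Diego free: 09:20-14:50, 16:10-17:00 (invert busy blocks within the working day).
Elena free: 09:05-14:45.
Tara free: 09:00-14:20, 14:25-15:35 (invert busy blocks within the working day).
Ines free: 09:00-10:45, 12:00-14:05 (invert busy blocks within the working day).
Nikolai free: 09:00-14:10 (invert busy blocks within the working day).
Ulla ∩ Finn: 09:25-13:25, 14:35-15:20.
Ulla ∩ Finn ∩ Diego: 09:25-13:25, 14:35-14:50.
Ulla ∩ Finn ∩ Diego ∩ Elena: 09:25-13:25, 14:35-14:45.
Ulla ∩ Finn ∩ Diego ∩ Elena ∩ Tara: 09:25-13:25, 14:35-14:45.
Ulla ∩ Finn ∩ Diego ∩ Elena ∩ Tara ∩ Ines: 09:25-10:45, 12:00-13:25.
Ulla ∩ Finn ∩ Diego ∩ Elena ∩ Tara ∩ Ines ∩ Nikolai: 09:25-10:45, 12:00-13:25.
Those are the intersection windows.

09:25-10:45, 12:00-13:25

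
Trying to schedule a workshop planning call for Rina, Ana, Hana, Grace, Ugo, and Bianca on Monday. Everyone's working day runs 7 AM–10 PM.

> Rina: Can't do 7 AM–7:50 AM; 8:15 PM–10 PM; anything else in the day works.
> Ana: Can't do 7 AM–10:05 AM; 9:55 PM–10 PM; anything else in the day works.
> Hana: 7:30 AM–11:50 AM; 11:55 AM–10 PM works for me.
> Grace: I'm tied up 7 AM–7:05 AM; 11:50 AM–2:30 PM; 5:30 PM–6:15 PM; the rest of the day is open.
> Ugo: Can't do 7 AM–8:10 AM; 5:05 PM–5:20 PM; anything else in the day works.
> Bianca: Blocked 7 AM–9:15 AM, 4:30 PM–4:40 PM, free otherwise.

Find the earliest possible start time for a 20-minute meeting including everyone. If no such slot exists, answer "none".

Rina free: 07:50-20:15 (invert busy blocks within the working day).
Ana free: 10:05-21:55 (invert busy blocks within the working day).
Hana free: 07:30-11:50, 11:55-22:00.
Grace free: 07:05-11:50, 14:30-17:30, 18:15-22:00 (invert busy blocks within the working day).
Ugo free: 08:10-17:05, 17:20-22:00 (invert busy blocks within the working day).
Bianca free: 09:15-16:30, 16:40-22:00 (invert busy blocks within the working day).
Rina ∩ Ana: 10:05-20:15.
Rina ∩ Ana ∩ Hana: 10:05-11:50, 11:55-20:15.
Rina ∩ Ana ∩ Hana ∩ Grace: 10:05-11:50, 14:30-17:30, 18:15-20:15.
Rina ∩ Ana ∩ Hana ∩ Grace ∩ Ugo: 10:05-11:50, 14:30-17:05, 17:20-17:30, 18:15-20:15.
Rina ∩ Ana ∩ Hana ∩ Grace ∩ Ugo ∩ Bianca: 10:05-11:50, 14:30-16:30, 16:40-17:05, 17:20-17:30, 18:15-20:15.
The first common window of at least 20 minutes is 10:05-11:50, so the earliest start is 10:05.

10:05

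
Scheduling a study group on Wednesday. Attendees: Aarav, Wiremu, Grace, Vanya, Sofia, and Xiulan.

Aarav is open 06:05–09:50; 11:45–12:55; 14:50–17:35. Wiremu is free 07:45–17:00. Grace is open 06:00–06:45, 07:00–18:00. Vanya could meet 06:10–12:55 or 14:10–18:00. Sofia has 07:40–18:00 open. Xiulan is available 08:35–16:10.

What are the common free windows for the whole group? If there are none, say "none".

08:35-09:50, 11:45-12:55, 14:50-16:10

Aarav ∩ Wiremu: 07:45-09:50, 11:45-12:55, 14:50-17:00.
Aarav ∩ Wiremu ∩ Grace: 07:45-09:50, 11:45-12:55, 14:50-17:00.
Aarav ∩ Wiremu ∩ Grace ∩ Vanya: 07:45-09:50, 11:45-12:55, 14:50-17:00.
Aarav ∩ Wiremu ∩ Grace ∩ Vanya ∩ Sofia: 07:45-09:50, 11:45-12:55, 14:50-17:00.
Aarav ∩ Wiremu ∩ Grace ∩ Vanya ∩ Sofia ∩ Xiulan: 08:35-09:50, 11:45-12:55, 14:50-16:10.
Those are the intersection windows.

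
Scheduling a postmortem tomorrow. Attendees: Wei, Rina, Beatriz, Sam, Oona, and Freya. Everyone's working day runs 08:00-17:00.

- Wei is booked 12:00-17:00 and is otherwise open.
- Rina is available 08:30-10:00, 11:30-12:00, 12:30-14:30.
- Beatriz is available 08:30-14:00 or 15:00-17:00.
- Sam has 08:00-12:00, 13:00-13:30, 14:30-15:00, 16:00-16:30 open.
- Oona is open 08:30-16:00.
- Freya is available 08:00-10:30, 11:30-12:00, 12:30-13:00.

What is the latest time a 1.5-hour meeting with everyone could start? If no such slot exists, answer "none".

08:30

Wei free: 08:00-12:00 (invert busy blocks within the working day).
Rina free: 08:30-10:00, 11:30-12:00, 12:30-14:30.
Beatriz free: 08:30-14:00, 15:00-17:00.
Sam free: 08:00-12:00, 13:00-13:30, 14:30-15:00, 16:00-16:30.
Oona free: 08:30-16:00.
Freya free: 08:00-10:30, 11:30-12:00, 12:30-13:00.
Wei ∩ Rina: 08:30-10:00, 11:30-12:00.
Wei ∩ Rina ∩ Beatriz: 08:30-10:00, 11:30-12:00.
Wei ∩ Rina ∩ Beatriz ∩ Sam: 08:30-10:00, 11:30-12:00.
Wei ∩ Rina ∩ Beatriz ∩ Sam ∩ Oona: 08:30-10:00, 11:30-12:00.
Wei ∩ Rina ∩ Beatriz ∩ Sam ∩ Oona ∩ Freya: 08:30-10:00, 11:30-12:00.
The last common window of at least 90 minutes is 08:30-10:00; a 90-minute meeting can start as late as 08:30 and still end by 10:00.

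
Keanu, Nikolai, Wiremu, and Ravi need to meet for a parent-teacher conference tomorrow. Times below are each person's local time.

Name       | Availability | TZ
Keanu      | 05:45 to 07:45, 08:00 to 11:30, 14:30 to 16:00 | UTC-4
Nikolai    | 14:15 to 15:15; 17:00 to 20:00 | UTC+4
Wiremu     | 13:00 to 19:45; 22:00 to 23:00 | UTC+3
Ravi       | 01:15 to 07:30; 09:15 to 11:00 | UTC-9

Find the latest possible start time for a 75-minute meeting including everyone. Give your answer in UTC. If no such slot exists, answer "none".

14:15

Keanu in UTC: 09:45-11:45, 12:00-15:30, 18:30-20:00 (add 4h to convert from UTC-4).
Nikolai in UTC: 10:15-11:15, 13:00-16:00 (subtract 4h to convert from UTC+4).
Wiremu in UTC: 10:00-16:45, 19:00-20:00 (subtract 3h to convert from UTC+3).
Ravi in UTC: 10:15-16:30, 18:15-20:00 (add 9h to convert from UTC-9).
Keanu ∩ Nikolai: 10:15-11:15, 13:00-15:30.
Keanu ∩ Nikolai ∩ Wiremu: 10:15-11:15, 13:00-15:30.
Keanu ∩ Nikolai ∩ Wiremu ∩ Ravi: 10:15-11:15, 13:00-15:30.
The last common window of at least 75 minutes is 13:00-15:30; a 75-minute meeting can start as late as 14:15 and still end by 15:30.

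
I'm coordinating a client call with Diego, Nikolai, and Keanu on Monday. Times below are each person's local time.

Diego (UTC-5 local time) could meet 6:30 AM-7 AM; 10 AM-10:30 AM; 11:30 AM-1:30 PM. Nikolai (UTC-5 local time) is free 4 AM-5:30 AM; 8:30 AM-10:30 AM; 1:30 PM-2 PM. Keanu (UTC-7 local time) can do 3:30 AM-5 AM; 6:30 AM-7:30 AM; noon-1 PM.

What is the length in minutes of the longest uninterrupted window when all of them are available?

0

Diego in UTC: 11:30-12:00, 15:00-15:30, 16:30-18:30 (add 5h to convert from UTC-5).
Nikolai in UTC: 09:00-10:30, 13:30-15:30, 18:30-19:00 (add 5h to convert from UTC-5).
Keanu in UTC: 10:30-12:00, 13:30-14:30, 19:00-20:00 (add 7h to convert from UTC-7).
Diego ∩ Nikolai: 15:00-15:30.
Diego ∩ Nikolai ∩ Keanu: ∅.
There is no time when everyone is free.
No common window exists, so the longest block is 0 minutes.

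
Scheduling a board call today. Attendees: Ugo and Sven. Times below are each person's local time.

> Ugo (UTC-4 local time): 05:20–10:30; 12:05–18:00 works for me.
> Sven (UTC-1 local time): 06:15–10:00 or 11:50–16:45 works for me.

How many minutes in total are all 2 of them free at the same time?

Ugo in UTC: 09:20-14:30, 16:05-22:00 (add 4h to convert from UTC-4).
Sven in UTC: 07:15-11:00, 12:50-17:45 (add 1h to convert from UTC-1).
Ugo ∩ Sven: 09:20-11:00, 12:50-14:30, 16:05-17:45.
Summing the common windows: 100 + 100 + 100 = 300 minutes.

300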